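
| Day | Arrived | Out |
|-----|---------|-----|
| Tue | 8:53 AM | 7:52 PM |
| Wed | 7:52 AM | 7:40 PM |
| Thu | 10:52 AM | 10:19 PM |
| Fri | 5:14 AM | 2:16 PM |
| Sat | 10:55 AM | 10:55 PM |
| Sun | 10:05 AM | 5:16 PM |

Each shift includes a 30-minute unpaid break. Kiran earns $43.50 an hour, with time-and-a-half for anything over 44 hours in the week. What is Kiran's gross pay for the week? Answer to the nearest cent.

Tue: 8:53 AM–7:52 PM = 10 h 59 min; less 30 min break → 10 h 29 min
Wed: 7:52 AM–7:40 PM = 11 h 48 min; less 30 min break → 11 h 18 min
Thu: 10:52 AM–10:19 PM = 11 h 27 min; less 30 min break → 10 h 57 min
Fri: 5:14 AM–2:16 PM = 9 h 2 min; less 30 min break → 8 h 32 min
Sat: 10:55 AM–10:55 PM = 12 h 0 min; less 30 min break → 11 h 30 min
Sun: 10:05 AM–5:16 PM = 7 h 11 min; less 30 min break → 6 h 41 min
Total worked: 59 h 27 min = 3567 min.
Regular 44 h 0 min = 2640 min at $43.50/h; overtime 15 h 27 min = 927 min at $65.25/h.
Pay = (2640 × $43.50 + 927 × $65.25) ÷ 60 = $2922.11.

$2922.11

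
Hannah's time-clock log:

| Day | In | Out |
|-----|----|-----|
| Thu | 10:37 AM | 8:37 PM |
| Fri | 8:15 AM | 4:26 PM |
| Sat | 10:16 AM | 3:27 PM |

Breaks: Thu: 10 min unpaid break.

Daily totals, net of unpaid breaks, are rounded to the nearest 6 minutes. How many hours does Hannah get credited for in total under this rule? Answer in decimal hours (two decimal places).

Thu: 10:37 AM–8:37 PM = 10 h 0 min − 10 min = 9 h 50 min → rounds to 9 h 48 min
Fri: 8:15 AM–4:26 PM = 8 h 11 min → rounds to 8 h 12 min
Sat: 10:16 AM–3:27 PM = 5 h 11 min → rounds to 5 h 12 min
Total credited: 23 h 12 min.

23.20 hours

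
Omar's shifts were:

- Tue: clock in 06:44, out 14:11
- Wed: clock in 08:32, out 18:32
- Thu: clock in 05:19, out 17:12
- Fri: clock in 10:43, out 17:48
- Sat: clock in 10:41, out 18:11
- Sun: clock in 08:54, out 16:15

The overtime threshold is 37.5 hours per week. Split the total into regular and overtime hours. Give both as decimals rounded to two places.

Regular 37.50 hours, overtime 13.77 hours

Tue: 06:44–14:11 = 7 h 27 min
Wed: 08:32–18:32 = 10 h 0 min
Thu: 05:19–17:12 = 11 h 53 min
Fri: 10:43–17:48 = 7 h 5 min
Sat: 10:41–18:11 = 7 h 30 min
Sun: 08:54–16:15 = 7 h 21 min
Total worked: 51 h 16 min = 51.27 h.
Threshold 37.5 h → overtime 13 h 46 min, regular 37 h 30 min.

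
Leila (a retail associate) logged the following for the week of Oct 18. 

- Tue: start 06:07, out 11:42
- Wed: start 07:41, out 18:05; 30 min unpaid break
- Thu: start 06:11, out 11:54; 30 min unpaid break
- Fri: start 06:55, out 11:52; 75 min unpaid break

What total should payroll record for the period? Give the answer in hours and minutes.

Tue: 06:07–11:42 = 5 h 35 min
Wed: 07:41–18:05 = 10 h 24 min; less 30 min break → 9 h 54 min
Thu: 06:11–11:54 = 5 h 43 min; less 30 min break → 5 h 13 min
Fri: 06:55–11:52 = 4 h 57 min; less 75 min break → 3 h 42 min
Total: 5 h 35 min + 9 h 54 min + 5 h 13 min + 3 h 42 min = 24 h 24 min.

24 h 24 min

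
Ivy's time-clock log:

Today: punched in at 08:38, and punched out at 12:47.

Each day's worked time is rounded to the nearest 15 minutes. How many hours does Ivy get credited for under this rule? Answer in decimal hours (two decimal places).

4.25 hours

Today: 08:38–12:47 = 4 h 9 min → rounds to 4 h 15 min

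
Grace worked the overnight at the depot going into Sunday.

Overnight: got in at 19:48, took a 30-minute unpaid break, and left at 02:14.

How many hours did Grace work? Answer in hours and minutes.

Overnight: 19:48 → midnight = 4 h 12 min; midnight → 02:14 = 2 h 14 min; span 6 h 26 min; less 30 min break → 5 h 56 min

5 h 56 min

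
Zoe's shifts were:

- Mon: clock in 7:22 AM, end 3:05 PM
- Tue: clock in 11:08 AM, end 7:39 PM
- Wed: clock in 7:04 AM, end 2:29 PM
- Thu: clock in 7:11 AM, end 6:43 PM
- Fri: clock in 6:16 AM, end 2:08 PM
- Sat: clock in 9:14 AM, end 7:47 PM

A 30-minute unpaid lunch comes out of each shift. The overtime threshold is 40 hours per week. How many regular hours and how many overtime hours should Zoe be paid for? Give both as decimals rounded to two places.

Mon: 7:22 AM–3:05 PM = 7 h 43 min; less 30 min break → 7 h 13 min
Tue: 11:08 AM–7:39 PM = 8 h 31 min; less 30 min break → 8 h 1 min
Wed: 7:04 AM–2:29 PM = 7 h 25 min; less 30 min break → 6 h 55 min
Thu: 7:11 AM–6:43 PM = 11 h 32 min; less 30 min break → 11 h 2 min
Fri: 6:16 AM–2:08 PM = 7 h 52 min; less 30 min break → 7 h 22 min
Sat: 9:14 AM–7:47 PM = 10 h 33 min; less 30 min break → 10 h 3 min
Total worked: 50 h 36 min = 50.60 h.
Threshold 40 h → overtime 10 h 36 min, regular 40 h 0 min.

Regular 40.00 hours, overtime 10.60 hours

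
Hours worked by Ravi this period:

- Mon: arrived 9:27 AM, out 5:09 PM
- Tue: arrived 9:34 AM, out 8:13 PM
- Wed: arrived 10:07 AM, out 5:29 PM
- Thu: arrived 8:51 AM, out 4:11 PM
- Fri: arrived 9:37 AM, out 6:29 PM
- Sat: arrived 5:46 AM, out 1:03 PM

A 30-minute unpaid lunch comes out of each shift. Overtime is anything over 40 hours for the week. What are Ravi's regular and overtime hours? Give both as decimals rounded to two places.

Mon: 9:27 AM–5:09 PM = 7 h 42 min; less 30 min break → 7 h 12 min
Tue: 9:34 AM–8:13 PM = 10 h 39 min; less 30 min break → 10 h 9 min
Wed: 10:07 AM–5:29 PM = 7 h 22 min; less 30 min break → 6 h 52 min
Thu: 8:51 AM–4:11 PM = 7 h 20 min; less 30 min break → 6 h 50 min
Fri: 9:37 AM–6:29 PM = 8 h 52 min; less 30 min break → 8 h 22 min
Sat: 5:46 AM–1:03 PM = 7 h 17 min; less 30 min break → 6 h 47 min
Total worked: 46 h 12 min = 46.20 h.
Threshold 40 h → overtime 6 h 12 min, regular 40 h 0 min.

Regular 40.00 hours, overtime 6.20 hours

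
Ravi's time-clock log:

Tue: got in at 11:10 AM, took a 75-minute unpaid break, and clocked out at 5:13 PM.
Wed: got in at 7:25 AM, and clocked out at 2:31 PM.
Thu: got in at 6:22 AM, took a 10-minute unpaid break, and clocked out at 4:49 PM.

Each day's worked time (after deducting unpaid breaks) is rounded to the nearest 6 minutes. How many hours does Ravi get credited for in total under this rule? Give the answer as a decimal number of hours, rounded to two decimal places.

22.20 hours

Tue: 11:10 AM–5:13 PM = 6 h 3 min − 75 min = 4 h 48 min → rounds to 4 h 48 min
Wed: 7:25 AM–2:31 PM = 7 h 6 min → rounds to 7 h 6 min
Thu: 6:22 AM–4:49 PM = 10 h 27 min − 10 min = 10 h 17 min → rounds to 10 h 18 min
Total credited: 22 h 12 min.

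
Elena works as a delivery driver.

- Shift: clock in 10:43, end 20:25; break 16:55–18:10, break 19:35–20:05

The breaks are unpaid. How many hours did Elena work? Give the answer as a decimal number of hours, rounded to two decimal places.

Shift: 10:43–20:25 = 9 h 42 min; less 105 min break → 7 h 57 min

7.95 hours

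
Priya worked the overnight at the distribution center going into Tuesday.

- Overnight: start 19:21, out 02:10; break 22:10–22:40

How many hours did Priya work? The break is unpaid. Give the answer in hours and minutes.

6 h 19 min

Overnight: 19:21 → midnight = 4 h 39 min; midnight → 02:10 = 2 h 10 min; span 6 h 49 min; less 30 min break → 6 h 19 min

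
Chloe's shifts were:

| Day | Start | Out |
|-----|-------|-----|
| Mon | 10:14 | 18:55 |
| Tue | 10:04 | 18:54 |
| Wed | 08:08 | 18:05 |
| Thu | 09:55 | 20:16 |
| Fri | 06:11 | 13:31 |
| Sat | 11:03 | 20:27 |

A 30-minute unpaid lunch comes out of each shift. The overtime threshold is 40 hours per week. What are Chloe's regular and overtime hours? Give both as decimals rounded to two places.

Regular 40.00 hours, overtime 11.55 hours

Mon: 10:14–18:55 = 8 h 41 min; less 30 min break → 8 h 11 min
Tue: 10:04–18:54 = 8 h 50 min; less 30 min break → 8 h 20 min
Wed: 08:08–18:05 = 9 h 57 min; less 30 min break → 9 h 27 min
Thu: 09:55–20:16 = 10 h 21 min; less 30 min break → 9 h 51 min
Fri: 06:11–13:31 = 7 h 20 min; less 30 min break → 6 h 50 min
Sat: 11:03–20:27 = 9 h 24 min; less 30 min break → 8 h 54 min
Total worked: 51 h 33 min = 51.55 h.
Threshold 40 h → overtime 11 h 33 min, regular 40 h 0 min.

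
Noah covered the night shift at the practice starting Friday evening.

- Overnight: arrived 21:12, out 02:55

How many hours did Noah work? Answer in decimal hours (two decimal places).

5.72 hours

Overnight: 21:12 → midnight = 2 h 48 min; midnight → 02:55 = 2 h 55 min; span 5 h 43 min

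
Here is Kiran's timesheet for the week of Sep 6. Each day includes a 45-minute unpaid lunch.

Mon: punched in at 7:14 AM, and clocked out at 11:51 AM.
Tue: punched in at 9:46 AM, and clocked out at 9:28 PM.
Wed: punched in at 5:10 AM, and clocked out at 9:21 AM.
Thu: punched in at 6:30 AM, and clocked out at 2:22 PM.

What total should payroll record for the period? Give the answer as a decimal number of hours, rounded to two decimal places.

Mon: 7:14 AM–11:51 AM = 4 h 37 min; less 45 min break → 3 h 52 min
Tue: 9:46 AM–9:28 PM = 11 h 42 min; less 45 min break → 10 h 57 min
Wed: 5:10 AM–9:21 AM = 4 h 11 min; less 45 min break → 3 h 26 min
Thu: 6:30 AM–2:22 PM = 7 h 52 min; less 45 min break → 7 h 7 min
Total: 3 h 52 min + 10 h 57 min + 3 h 26 min + 7 h 7 min = 25 h 22 min.

25.37 hours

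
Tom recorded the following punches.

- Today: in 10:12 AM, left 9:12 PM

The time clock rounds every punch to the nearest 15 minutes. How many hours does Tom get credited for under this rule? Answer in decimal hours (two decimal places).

Today: in 10:12 AM→10:15 AM, out 9:12 PM→9:15 PM; 11 h 0 min

11.00 hours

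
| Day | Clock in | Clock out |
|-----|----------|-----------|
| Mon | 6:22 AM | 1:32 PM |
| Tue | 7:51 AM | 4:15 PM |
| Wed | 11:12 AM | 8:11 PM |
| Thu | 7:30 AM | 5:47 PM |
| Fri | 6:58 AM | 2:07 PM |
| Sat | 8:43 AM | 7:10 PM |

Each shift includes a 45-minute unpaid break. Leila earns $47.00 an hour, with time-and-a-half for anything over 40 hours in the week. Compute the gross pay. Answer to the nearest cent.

$2439.30

Mon: 6:22 AM–1:32 PM = 7 h 10 min; less 45 min break → 6 h 25 min
Tue: 7:51 AM–4:15 PM = 8 h 24 min; less 45 min break → 7 h 39 min
Wed: 11:12 AM–8:11 PM = 8 h 59 min; less 45 min break → 8 h 14 min
Thu: 7:30 AM–5:47 PM = 10 h 17 min; less 45 min break → 9 h 32 min
Fri: 6:58 AM–2:07 PM = 7 h 9 min; less 45 min break → 6 h 24 min
Sat: 8:43 AM–7:10 PM = 10 h 27 min; less 45 min break → 9 h 42 min
Total worked: 47 h 56 min = 2876 min.
Regular 40 h 0 min = 2400 min at $47.00/h; overtime 7 h 56 min = 476 min at $70.50/h.
Pay = (2400 × $47.00 + 476 × $70.50) ÷ 60 = $2439.30.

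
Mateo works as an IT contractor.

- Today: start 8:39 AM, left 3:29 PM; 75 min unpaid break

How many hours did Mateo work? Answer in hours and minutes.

5 h 35 min

Today: 8:39 AM–3:29 PM = 6 h 50 min; less 75 min break → 5 h 35 min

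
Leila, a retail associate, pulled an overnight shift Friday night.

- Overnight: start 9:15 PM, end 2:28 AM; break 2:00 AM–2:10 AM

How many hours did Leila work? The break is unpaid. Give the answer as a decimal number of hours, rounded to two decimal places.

Overnight: 9:15 PM → midnight = 2 h 45 min; midnight → 2:28 AM = 2 h 28 min; span 5 h 13 min; less 10 min break → 5 h 3 min

5.05 hours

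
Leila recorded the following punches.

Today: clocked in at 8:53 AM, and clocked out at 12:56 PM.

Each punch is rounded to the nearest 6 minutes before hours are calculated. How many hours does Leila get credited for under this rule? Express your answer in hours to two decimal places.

Today: in 8:53 AM→8:54 AM, out 12:56 PM→12:54 PM; 4 h 0 min

4.00 hours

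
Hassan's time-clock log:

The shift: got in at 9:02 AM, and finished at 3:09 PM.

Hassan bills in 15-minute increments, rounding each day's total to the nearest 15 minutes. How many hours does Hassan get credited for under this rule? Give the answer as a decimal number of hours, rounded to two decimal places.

6.00 hours

The shift: 9:02 AM–3:09 PM = 6 h 7 min → rounds to 6 h 0 min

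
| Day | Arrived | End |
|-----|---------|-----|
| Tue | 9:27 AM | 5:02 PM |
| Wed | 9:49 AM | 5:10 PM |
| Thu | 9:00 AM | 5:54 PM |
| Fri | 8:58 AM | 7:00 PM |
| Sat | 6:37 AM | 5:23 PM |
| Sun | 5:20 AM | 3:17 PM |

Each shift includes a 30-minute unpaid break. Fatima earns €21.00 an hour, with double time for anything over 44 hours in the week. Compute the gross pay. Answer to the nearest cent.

Tue: 9:27 AM–5:02 PM = 7 h 35 min; less 30 min break → 7 h 5 min
Wed: 9:49 AM–5:10 PM = 7 h 21 min; less 30 min break → 6 h 51 min
Thu: 9:00 AM–5:54 PM = 8 h 54 min; less 30 min break → 8 h 24 min
Fri: 8:58 AM–7:00 PM = 10 h 2 min; less 30 min break → 9 h 32 min
Sat: 6:37 AM–5:23 PM = 10 h 46 min; less 30 min break → 10 h 16 min
Sun: 5:20 AM–3:17 PM = 9 h 57 min; less 30 min break → 9 h 27 min
Total worked: 51 h 35 min = 3095 min.
Regular 44 h 0 min = 2640 min at €21.00/h; overtime 7 h 35 min = 455 min at €42.00/h.
Pay = (2640 × €21.00 + 455 × €42.00) ÷ 60 = €1242.50.

€1242.50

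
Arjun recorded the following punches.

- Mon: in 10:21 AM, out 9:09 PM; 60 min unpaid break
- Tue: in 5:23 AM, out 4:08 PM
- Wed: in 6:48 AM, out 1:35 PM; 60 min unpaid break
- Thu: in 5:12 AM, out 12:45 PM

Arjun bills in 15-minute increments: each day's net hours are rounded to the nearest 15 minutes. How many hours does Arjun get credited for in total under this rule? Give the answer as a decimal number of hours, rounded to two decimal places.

33.75 hours

Mon: 10:21 AM–9:09 PM = 10 h 48 min − 60 min = 9 h 48 min → rounds to 9 h 45 min
Tue: 5:23 AM–4:08 PM = 10 h 45 min → rounds to 10 h 45 min
Wed: 6:48 AM–1:35 PM = 6 h 47 min − 60 min = 5 h 47 min → rounds to 5 h 45 min
Thu: 5:12 AM–12:45 PM = 7 h 33 min → rounds to 7 h 30 min
Total credited: 33 h 45 min.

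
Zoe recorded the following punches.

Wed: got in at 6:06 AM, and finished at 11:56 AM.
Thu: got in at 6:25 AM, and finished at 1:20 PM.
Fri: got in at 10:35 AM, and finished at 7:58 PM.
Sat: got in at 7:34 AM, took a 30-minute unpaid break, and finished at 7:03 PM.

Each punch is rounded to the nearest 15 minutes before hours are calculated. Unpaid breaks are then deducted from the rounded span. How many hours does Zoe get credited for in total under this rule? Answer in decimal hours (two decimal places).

33.25 hours

Wed: in 6:06 AM→6:00 AM, out 11:56 AM→12:00 PM; 6 h 0 min
Thu: in 6:25 AM→6:30 AM, out 1:20 PM→1:15 PM; 6 h 45 min
Fri: in 10:35 AM→10:30 AM, out 7:58 PM→8:00 PM; 9 h 30 min
Sat: in 7:34 AM→7:30 AM, out 7:03 PM→7:00 PM; 11 h 30 min − 30 min = 11 h 0 min
Total credited: 33 h 15 min.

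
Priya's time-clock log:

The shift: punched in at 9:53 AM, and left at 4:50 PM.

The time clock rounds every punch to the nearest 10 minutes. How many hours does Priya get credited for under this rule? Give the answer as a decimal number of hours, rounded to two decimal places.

7.00 hours

The shift: in 9:53 AM→9:50 AM, out 4:50 PM→4:50 PM; 7 h 0 min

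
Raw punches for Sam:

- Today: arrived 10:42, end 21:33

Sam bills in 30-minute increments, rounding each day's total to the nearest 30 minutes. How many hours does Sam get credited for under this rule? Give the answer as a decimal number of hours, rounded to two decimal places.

11.00 hours

Today: 10:42–21:33 = 10 h 51 min → rounds to 11 h 0 min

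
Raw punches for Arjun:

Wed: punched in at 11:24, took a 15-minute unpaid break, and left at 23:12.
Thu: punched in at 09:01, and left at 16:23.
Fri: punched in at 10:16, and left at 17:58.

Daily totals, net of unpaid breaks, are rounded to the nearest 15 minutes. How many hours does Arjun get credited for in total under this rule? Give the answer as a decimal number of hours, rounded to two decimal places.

26.50 hours

Wed: 11:24–23:12 = 11 h 48 min − 15 min = 11 h 33 min → rounds to 11 h 30 min
Thu: 09:01–16:23 = 7 h 22 min → rounds to 7 h 15 min
Fri: 10:16–17:58 = 7 h 42 min → rounds to 7 h 45 min
Total credited: 26 h 30 min.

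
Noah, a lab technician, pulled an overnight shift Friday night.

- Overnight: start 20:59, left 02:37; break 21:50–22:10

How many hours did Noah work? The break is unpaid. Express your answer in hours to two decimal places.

Overnight: 20:59 → midnight = 3 h 1 min; midnight → 02:37 = 2 h 37 min; span 5 h 38 min; less 20 min break → 5 h 18 min

5.30 hours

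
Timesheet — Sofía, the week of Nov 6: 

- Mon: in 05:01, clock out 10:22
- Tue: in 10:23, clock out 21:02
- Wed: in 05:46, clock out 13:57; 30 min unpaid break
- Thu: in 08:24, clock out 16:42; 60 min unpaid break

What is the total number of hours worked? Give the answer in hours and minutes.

Mon: 05:01–10:22 = 5 h 21 min
Tue: 10:23–21:02 = 10 h 39 min
Wed: 05:46–13:57 = 8 h 11 min; less 30 min break → 7 h 41 min
Thu: 08:24–16:42 = 8 h 18 min; less 60 min break → 7 h 18 min
Total: 5 h 21 min + 10 h 39 min + 7 h 41 min + 7 h 18 min = 30 h 59 min.

30 h 59 min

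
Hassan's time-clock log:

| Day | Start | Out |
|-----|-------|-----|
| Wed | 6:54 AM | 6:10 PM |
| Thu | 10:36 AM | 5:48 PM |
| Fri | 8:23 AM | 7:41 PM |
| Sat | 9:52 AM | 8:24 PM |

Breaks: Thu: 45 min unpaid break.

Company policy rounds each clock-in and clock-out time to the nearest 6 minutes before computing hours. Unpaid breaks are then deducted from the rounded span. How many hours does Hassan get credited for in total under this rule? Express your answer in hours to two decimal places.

39.55 hours

Wed: in 6:54 AM→6:54 AM, out 6:10 PM→6:12 PM; 11 h 18 min
Thu: in 10:36 AM→10:36 AM, out 5:48 PM→5:48 PM; 7 h 12 min − 45 min = 6 h 27 min
Fri: in 8:23 AM→8:24 AM, out 7:41 PM→7:42 PM; 11 h 18 min
Sat: in 9:52 AM→9:54 AM, out 8:24 PM→8:24 PM; 10 h 30 min
Total credited: 39 h 33 min.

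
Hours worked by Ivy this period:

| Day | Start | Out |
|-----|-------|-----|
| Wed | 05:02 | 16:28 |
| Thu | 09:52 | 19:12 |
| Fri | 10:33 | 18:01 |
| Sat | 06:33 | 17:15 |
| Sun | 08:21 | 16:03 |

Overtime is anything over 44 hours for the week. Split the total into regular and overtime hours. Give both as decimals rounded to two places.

Wed: 05:02–16:28 = 11 h 26 min
Thu: 09:52–19:12 = 9 h 20 min
Fri: 10:33–18:01 = 7 h 28 min
Sat: 06:33–17:15 = 10 h 42 min
Sun: 08:21–16:03 = 7 h 42 min
Total worked: 46 h 38 min = 46.63 h.
Threshold 44 h → overtime 2 h 38 min, regular 44 h 0 min.

Regular 44.00 hours, overtime 2.63 hours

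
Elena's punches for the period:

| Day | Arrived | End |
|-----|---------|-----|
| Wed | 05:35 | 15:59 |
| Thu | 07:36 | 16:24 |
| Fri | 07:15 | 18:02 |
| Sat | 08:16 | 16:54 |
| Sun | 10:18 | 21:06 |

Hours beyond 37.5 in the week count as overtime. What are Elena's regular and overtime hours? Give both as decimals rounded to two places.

Regular 37.50 hours, overtime 11.92 hours

Wed: 05:35–15:59 = 10 h 24 min
Thu: 07:36–16:24 = 8 h 48 min
Fri: 07:15–18:02 = 10 h 47 min
Sat: 08:16–16:54 = 8 h 38 min
Sun: 10:18–21:06 = 10 h 48 min
Total worked: 49 h 25 min = 49.42 h.
Threshold 37.5 h → overtime 11 h 55 min, regular 37 h 30 min.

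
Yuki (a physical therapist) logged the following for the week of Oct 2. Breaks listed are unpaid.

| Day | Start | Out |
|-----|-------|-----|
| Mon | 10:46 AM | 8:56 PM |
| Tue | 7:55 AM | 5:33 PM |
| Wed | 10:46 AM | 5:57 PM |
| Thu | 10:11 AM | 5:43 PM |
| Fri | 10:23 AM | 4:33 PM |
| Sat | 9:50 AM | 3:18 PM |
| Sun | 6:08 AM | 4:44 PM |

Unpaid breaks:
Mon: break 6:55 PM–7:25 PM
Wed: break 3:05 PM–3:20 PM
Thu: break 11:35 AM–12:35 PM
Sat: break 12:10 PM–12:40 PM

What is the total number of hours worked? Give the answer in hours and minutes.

Mon: 10:46 AM–8:56 PM = 10 h 10 min; less 30 min break → 9 h 40 min
Tue: 7:55 AM–5:33 PM = 9 h 38 min
Wed: 10:46 AM–5:57 PM = 7 h 11 min; less 15 min break → 6 h 56 min
Thu: 10:11 AM–5:43 PM = 7 h 32 min; less 60 min break → 6 h 32 min
Fri: 10:23 AM–4:33 PM = 6 h 10 min
Sat: 9:50 AM–3:18 PM = 5 h 28 min; less 30 min break → 4 h 58 min
Sun: 6:08 AM–4:44 PM = 10 h 36 min
Total: 9 h 40 min + 9 h 38 min + 6 h 56 min + 6 h 32 min + 6 h 10 min + 4 h 58 min + 10 h 36 min = 54 h 30 min.

54 h 30 min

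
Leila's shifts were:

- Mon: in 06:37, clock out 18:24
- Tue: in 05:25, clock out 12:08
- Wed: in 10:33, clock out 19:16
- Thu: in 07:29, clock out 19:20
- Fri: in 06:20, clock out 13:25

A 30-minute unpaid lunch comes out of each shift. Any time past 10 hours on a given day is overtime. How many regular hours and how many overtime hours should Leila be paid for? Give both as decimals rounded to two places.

Mon: 06:37–18:24 = 11 h 47 min; less 30 min break → 11 h 17 min
Tue: 05:25–12:08 = 6 h 43 min; less 30 min break → 6 h 13 min
Wed: 10:33–19:16 = 8 h 43 min; less 30 min break → 8 h 13 min
Thu: 07:29–19:20 = 11 h 51 min; less 30 min break → 11 h 21 min
Fri: 06:20–13:25 = 7 h 5 min; less 30 min break → 6 h 35 min
Mon reg 10 h 0 min / OT 1 h 17 min; Tue reg 6 h 13 min / OT 0 h 0 min; Wed reg 8 h 13 min / OT 0 h 0 min; Thu reg 10 h 0 min / OT 1 h 21 min; Fri reg 6 h 35 min / OT 0 h 0 min.
Totals: regular 41 h 1 min, overtime 2 h 38 min.

Regular 41.02 hours, overtime 2.63 hours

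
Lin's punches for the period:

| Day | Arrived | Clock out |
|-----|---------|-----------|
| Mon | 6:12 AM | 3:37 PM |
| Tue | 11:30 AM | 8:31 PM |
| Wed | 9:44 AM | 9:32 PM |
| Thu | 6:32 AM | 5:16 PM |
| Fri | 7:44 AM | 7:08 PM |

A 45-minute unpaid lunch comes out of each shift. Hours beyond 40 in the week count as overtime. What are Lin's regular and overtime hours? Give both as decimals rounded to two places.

Regular 40.00 hours, overtime 8.62 hours

Mon: 6:12 AM–3:37 PM = 9 h 25 min; less 45 min break → 8 h 40 min
Tue: 11:30 AM–8:31 PM = 9 h 1 min; less 45 min break → 8 h 16 min
Wed: 9:44 AM–9:32 PM = 11 h 48 min; less 45 min break → 11 h 3 min
Thu: 6:32 AM–5:16 PM = 10 h 44 min; less 45 min break → 9 h 59 min
Fri: 7:44 AM–7:08 PM = 11 h 24 min; less 45 min break → 10 h 39 min
Total worked: 48 h 37 min = 48.62 h.
Threshold 40 h → overtime 8 h 37 min, regular 40 h 0 min.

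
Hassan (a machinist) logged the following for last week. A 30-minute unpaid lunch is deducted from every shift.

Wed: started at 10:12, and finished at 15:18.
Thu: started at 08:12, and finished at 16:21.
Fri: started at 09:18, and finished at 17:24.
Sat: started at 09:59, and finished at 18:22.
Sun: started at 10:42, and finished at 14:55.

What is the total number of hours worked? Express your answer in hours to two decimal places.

Wed: 10:12–15:18 = 5 h 6 min; less 30 min break → 4 h 36 min
Thu: 08:12–16:21 = 8 h 9 min; less 30 min break → 7 h 39 min
Fri: 09:18–17:24 = 8 h 6 min; less 30 min break → 7 h 36 min
Sat: 09:59–18:22 = 8 h 23 min; less 30 min break → 7 h 53 min
Sun: 10:42–14:55 = 4 h 13 min; less 30 min break → 3 h 43 min
Total: 4 h 36 min + 7 h 39 min + 7 h 36 min + 7 h 53 min + 3 h 43 min = 31 h 27 min.

31.45 hours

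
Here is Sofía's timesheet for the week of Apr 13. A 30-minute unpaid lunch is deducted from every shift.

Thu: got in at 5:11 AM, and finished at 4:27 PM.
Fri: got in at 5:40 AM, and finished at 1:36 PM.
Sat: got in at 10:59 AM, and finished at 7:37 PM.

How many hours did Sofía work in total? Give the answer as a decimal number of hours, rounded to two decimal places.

26.33 hours

Thu: 5:11 AM–4:27 PM = 11 h 16 min; less 30 min break → 10 h 46 min
Fri: 5:40 AM–1:36 PM = 7 h 56 min; less 30 min break → 7 h 26 min
Sat: 10:59 AM–7:37 PM = 8 h 38 min; less 30 min break → 8 h 8 min
Total: 10 h 46 min + 7 h 26 min + 8 h 8 min = 26 h 20 min.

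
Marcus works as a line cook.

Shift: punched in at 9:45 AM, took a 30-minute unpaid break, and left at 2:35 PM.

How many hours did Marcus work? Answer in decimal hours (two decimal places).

4.33 hours

Shift: 9:45 AM–2:35 PM = 4 h 50 min; less 30 min break → 4 h 20 min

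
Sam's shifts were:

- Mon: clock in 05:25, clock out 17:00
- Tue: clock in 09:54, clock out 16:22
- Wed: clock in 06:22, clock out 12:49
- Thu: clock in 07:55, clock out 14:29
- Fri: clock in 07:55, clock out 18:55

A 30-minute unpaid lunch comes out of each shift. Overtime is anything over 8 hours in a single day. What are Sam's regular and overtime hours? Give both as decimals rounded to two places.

Mon: 05:25–17:00 = 11 h 35 min; less 30 min break → 11 h 5 min
Tue: 09:54–16:22 = 6 h 28 min; less 30 min break → 5 h 58 min
Wed: 06:22–12:49 = 6 h 27 min; less 30 min break → 5 h 57 min
Thu: 07:55–14:29 = 6 h 34 min; less 30 min break → 6 h 4 min
Fri: 07:55–18:55 = 11 h 0 min; less 30 min break → 10 h 30 min
Mon reg 8 h 0 min / OT 3 h 5 min; Tue reg 5 h 58 min / OT 0 h 0 min; Wed reg 5 h 57 min / OT 0 h 0 min; Thu reg 6 h 4 min / OT 0 h 0 min; Fri reg 8 h 0 min / OT 2 h 30 min.
Totals: regular 33 h 59 min, overtime 5 h 35 min.

Regular 33.98 hours, overtime 5.58 hours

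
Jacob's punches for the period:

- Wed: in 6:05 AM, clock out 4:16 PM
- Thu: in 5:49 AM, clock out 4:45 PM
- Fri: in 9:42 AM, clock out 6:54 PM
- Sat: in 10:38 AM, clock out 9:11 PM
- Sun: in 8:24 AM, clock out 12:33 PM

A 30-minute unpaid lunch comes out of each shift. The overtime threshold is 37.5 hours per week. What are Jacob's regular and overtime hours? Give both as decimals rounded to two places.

Regular 37.50 hours, overtime 5.02 hours

Wed: 6:05 AM–4:16 PM = 10 h 11 min; less 30 min break → 9 h 41 min
Thu: 5:49 AM–4:45 PM = 10 h 56 min; less 30 min break → 10 h 26 min
Fri: 9:42 AM–6:54 PM = 9 h 12 min; less 30 min break → 8 h 42 min
Sat: 10:38 AM–9:11 PM = 10 h 33 min; less 30 min break → 10 h 3 min
Sun: 8:24 AM–12:33 PM = 4 h 9 min; less 30 min break → 3 h 39 min
Total worked: 42 h 31 min = 42.52 h.
Threshold 37.5 h → overtime 5 h 1 min, regular 37 h 30 min.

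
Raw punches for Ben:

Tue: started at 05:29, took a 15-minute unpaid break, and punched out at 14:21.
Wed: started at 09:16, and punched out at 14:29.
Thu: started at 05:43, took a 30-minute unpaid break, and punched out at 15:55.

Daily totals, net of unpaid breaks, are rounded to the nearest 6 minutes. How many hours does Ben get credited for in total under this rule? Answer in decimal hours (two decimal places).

Tue: 05:29–14:21 = 8 h 52 min − 15 min = 8 h 37 min → rounds to 8 h 36 min
Wed: 09:16–14:29 = 5 h 13 min → rounds to 5 h 12 min
Thu: 05:43–15:55 = 10 h 12 min − 30 min = 9 h 42 min → rounds to 9 h 42 min
Total credited: 23 h 30 min.

23.50 hours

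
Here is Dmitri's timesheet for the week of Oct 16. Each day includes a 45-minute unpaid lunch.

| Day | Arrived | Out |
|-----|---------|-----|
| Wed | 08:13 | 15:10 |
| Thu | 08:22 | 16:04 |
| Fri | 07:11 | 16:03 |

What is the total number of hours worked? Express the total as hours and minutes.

Wed: 08:13–15:10 = 6 h 57 min; less 45 min break → 6 h 12 min
Thu: 08:22–16:04 = 7 h 42 min; less 45 min break → 6 h 57 min
Fri: 07:11–16:03 = 8 h 52 min; less 45 min break → 8 h 7 min
Total: 6 h 12 min + 6 h 57 min + 8 h 7 min = 21 h 16 min.

21 h 16 min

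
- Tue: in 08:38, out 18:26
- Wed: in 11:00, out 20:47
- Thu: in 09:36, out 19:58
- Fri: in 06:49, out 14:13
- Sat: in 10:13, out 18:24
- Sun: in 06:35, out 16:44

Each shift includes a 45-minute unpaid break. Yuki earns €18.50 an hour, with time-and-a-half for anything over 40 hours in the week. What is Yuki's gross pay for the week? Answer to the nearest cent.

€1050.34

Tue: 08:38–18:26 = 9 h 48 min; less 45 min break → 9 h 3 min
Wed: 11:00–20:47 = 9 h 47 min; less 45 min break → 9 h 2 min
Thu: 09:36–19:58 = 10 h 22 min; less 45 min break → 9 h 37 min
Fri: 06:49–14:13 = 7 h 24 min; less 45 min break → 6 h 39 min
Sat: 10:13–18:24 = 8 h 11 min; less 45 min break → 7 h 26 min
Sun: 06:35–16:44 = 10 h 9 min; less 45 min break → 9 h 24 min
Total worked: 51 h 11 min = 3071 min.
Regular 40 h 0 min = 2400 min at €18.50/h; overtime 11 h 11 min = 671 min at €27.75/h.
Pay = (2400 × €18.50 + 671 × €27.75) ÷ 60 = €1050.34.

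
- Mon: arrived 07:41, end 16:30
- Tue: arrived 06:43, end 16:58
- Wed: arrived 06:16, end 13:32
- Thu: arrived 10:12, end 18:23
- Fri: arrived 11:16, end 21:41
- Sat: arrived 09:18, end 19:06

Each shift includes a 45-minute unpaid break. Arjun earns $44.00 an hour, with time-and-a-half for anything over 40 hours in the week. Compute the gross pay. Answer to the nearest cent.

$2435.40

Mon: 07:41–16:30 = 8 h 49 min; less 45 min break → 8 h 4 min
Tue: 06:43–16:58 = 10 h 15 min; less 45 min break → 9 h 30 min
Wed: 06:16–13:32 = 7 h 16 min; less 45 min break → 6 h 31 min
Thu: 10:12–18:23 = 8 h 11 min; less 45 min break → 7 h 26 min
Fri: 11:16–21:41 = 10 h 25 min; less 45 min break → 9 h 40 min
Sat: 09:18–19:06 = 9 h 48 min; less 45 min break → 9 h 3 min
Total worked: 50 h 14 min = 3014 min.
Regular 40 h 0 min = 2400 min at $44.00/h; overtime 10 h 14 min = 614 min at $66.00/h.
Pay = (2400 × $44.00 + 614 × $66.00) ÷ 60 = $2435.40.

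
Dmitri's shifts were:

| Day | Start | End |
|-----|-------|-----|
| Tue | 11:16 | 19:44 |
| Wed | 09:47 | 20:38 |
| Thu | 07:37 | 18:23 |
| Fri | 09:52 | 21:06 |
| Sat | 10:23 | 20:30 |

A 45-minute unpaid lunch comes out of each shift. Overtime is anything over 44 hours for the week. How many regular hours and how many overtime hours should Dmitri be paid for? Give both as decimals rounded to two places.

Regular 44.00 hours, overtime 3.68 hours

Tue: 11:16–19:44 = 8 h 28 min; less 45 min break → 7 h 43 min
Wed: 09:47–20:38 = 10 h 51 min; less 45 min break → 10 h 6 min
Thu: 07:37–18:23 = 10 h 46 min; less 45 min break → 10 h 1 min
Fri: 09:52–21:06 = 11 h 14 min; less 45 min break → 10 h 29 min
Sat: 10:23–20:30 = 10 h 7 min; less 45 min break → 9 h 22 min
Total worked: 47 h 41 min = 47.68 h.
Threshold 44 h → overtime 3 h 41 min, regular 44 h 0 min.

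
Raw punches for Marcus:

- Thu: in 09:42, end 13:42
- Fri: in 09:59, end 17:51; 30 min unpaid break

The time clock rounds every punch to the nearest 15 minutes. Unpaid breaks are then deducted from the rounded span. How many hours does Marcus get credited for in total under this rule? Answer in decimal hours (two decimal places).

11.25 hours

Thu: in 09:42→09:45, out 13:42→13:45; 4 h 0 min
Fri: in 09:59→10:00, out 17:51→17:45; 7 h 45 min − 30 min = 7 h 15 min
Total credited: 11 h 15 min.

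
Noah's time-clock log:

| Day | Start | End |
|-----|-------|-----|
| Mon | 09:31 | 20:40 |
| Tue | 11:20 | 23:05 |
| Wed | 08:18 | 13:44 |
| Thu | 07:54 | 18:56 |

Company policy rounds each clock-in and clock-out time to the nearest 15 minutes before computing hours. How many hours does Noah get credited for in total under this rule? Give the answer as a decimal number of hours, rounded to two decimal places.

39.50 hours

Mon: in 09:31→09:30, out 20:40→20:45; 11 h 15 min
Tue: in 11:20→11:15, out 23:05→23:00; 11 h 45 min
Wed: in 08:18→08:15, out 13:44→13:45; 5 h 30 min
Thu: in 07:54→08:00, out 18:56→19:00; 11 h 0 min
Total credited: 39 h 30 min.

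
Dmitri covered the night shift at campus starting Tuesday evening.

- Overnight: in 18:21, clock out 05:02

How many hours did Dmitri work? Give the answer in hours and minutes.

10 h 41 min

Overnight: 18:21 → midnight = 5 h 39 min; midnight → 05:02 = 5 h 2 min; span 10 h 41 min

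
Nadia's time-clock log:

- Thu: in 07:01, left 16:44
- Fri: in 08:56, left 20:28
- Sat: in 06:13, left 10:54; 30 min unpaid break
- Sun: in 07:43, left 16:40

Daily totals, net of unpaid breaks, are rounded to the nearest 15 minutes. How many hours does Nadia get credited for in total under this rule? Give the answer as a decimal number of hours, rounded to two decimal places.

Thu: 07:01–16:44 = 9 h 43 min → rounds to 9 h 45 min
Fri: 08:56–20:28 = 11 h 32 min → rounds to 11 h 30 min
Sat: 06:13–10:54 = 4 h 41 min − 30 min = 4 h 11 min → rounds to 4 h 15 min
Sun: 07:43–16:40 = 8 h 57 min → rounds to 9 h 0 min
Total credited: 34 h 30 min.

34.50 hours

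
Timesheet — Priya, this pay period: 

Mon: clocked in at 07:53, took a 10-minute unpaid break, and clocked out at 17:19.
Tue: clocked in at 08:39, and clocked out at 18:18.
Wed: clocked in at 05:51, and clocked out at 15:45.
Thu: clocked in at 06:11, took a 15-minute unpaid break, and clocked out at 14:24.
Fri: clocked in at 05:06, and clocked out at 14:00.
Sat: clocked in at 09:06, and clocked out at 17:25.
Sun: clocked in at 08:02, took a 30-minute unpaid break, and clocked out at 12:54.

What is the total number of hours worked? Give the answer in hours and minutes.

Mon: 07:53–17:19 = 9 h 26 min; less 10 min break → 9 h 16 min
Tue: 08:39–18:18 = 9 h 39 min
Wed: 05:51–15:45 = 9 h 54 min
Thu: 06:11–14:24 = 8 h 13 min; less 15 min break → 7 h 58 min
Fri: 05:06–14:00 = 8 h 54 min
Sat: 09:06–17:25 = 8 h 19 min
Sun: 08:02–12:54 = 4 h 52 min; less 30 min break → 4 h 22 min
Total: 9 h 16 min + 9 h 39 min + 9 h 54 min + 7 h 58 min + 8 h 54 min + 8 h 19 min + 4 h 22 min = 58 h 22 min.

58 h 22 min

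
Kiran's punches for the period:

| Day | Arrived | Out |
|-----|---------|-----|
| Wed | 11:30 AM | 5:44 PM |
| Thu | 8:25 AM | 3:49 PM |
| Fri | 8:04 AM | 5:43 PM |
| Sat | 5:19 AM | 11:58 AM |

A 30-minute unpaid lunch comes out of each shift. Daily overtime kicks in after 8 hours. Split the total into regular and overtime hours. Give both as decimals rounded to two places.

Wed: 11:30 AM–5:44 PM = 6 h 14 min; less 30 min break → 5 h 44 min
Thu: 8:25 AM–3:49 PM = 7 h 24 min; less 30 min break → 6 h 54 min
Fri: 8:04 AM–5:43 PM = 9 h 39 min; less 30 min break → 9 h 9 min
Sat: 5:19 AM–11:58 AM = 6 h 39 min; less 30 min break → 6 h 9 min
Wed reg 5 h 44 min / OT 0 h 0 min; Thu reg 6 h 54 min / OT 0 h 0 min; Fri reg 8 h 0 min / OT 1 h 9 min; Sat reg 6 h 9 min / OT 0 h 0 min.
Totals: regular 26 h 47 min, overtime 1 h 9 min.

Regular 26.78 hours, overtime 1.15 hours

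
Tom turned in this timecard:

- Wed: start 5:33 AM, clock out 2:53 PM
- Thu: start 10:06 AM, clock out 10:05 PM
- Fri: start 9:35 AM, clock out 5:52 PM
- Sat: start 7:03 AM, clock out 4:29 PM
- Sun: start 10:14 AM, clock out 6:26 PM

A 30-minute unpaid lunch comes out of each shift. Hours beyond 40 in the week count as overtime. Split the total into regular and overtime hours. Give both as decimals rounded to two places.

Regular 40.00 hours, overtime 4.73 hours

Wed: 5:33 AM–2:53 PM = 9 h 20 min; less 30 min break → 8 h 50 min
Thu: 10:06 AM–10:05 PM = 11 h 59 min; less 30 min break → 11 h 29 min
Fri: 9:35 AM–5:52 PM = 8 h 17 min; less 30 min break → 7 h 47 min
Sat: 7:03 AM–4:29 PM = 9 h 26 min; less 30 min break → 8 h 56 min
Sun: 10:14 AM–6:26 PM = 8 h 12 min; less 30 min break → 7 h 42 min
Total worked: 44 h 44 min = 44.73 h.
Threshold 40 h → overtime 4 h 44 min, regular 40 h 0 min.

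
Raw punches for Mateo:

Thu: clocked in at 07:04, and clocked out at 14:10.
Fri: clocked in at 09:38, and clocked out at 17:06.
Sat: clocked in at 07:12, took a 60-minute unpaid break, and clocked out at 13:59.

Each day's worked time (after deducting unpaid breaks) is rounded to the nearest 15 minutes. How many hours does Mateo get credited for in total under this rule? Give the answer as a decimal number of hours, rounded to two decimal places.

20.25 hours

Thu: 07:04–14:10 = 7 h 6 min → rounds to 7 h 0 min
Fri: 09:38–17:06 = 7 h 28 min → rounds to 7 h 30 min
Sat: 07:12–13:59 = 6 h 47 min − 60 min = 5 h 47 min → rounds to 5 h 45 min
Total credited: 20 h 15 min.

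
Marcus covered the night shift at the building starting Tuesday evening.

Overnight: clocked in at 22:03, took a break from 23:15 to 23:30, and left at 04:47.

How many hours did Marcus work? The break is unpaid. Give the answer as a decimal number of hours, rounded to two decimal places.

Overnight: 22:03 → midnight = 1 h 57 min; midnight → 04:47 = 4 h 47 min; span 6 h 44 min; less 15 min break → 6 h 29 min

6.48 hours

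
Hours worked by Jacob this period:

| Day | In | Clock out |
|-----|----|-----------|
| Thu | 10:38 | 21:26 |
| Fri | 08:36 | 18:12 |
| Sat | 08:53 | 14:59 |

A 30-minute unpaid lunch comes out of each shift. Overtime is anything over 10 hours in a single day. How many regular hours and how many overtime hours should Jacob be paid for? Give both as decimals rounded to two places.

Regular 24.70 hours, overtime 0.30 hours

Thu: 10:38–21:26 = 10 h 48 min; less 30 min break → 10 h 18 min
Fri: 08:36–18:12 = 9 h 36 min; less 30 min break → 9 h 6 min
Sat: 08:53–14:59 = 6 h 6 min; less 30 min break → 5 h 36 min
Thu reg 10 h 0 min / OT 0 h 18 min; Fri reg 9 h 6 min / OT 0 h 0 min; Sat reg 5 h 36 min / OT 0 h 0 min.
Totals: regular 24 h 42 min, overtime 0 h 18 min.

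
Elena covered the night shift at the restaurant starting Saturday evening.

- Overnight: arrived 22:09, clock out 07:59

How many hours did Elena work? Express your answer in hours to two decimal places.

Overnight: 22:09 → midnight = 1 h 51 min; midnight → 07:59 = 7 h 59 min; span 9 h 50 min

9.83 hours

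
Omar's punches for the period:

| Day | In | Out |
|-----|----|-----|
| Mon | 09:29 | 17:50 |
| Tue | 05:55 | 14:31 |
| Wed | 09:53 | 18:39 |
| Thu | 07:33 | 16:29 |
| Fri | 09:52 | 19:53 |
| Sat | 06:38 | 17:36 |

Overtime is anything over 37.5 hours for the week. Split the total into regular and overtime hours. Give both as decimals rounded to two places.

Regular 37.50 hours, overtime 18.13 hours

Mon: 09:29–17:50 = 8 h 21 min
Tue: 05:55–14:31 = 8 h 36 min
Wed: 09:53–18:39 = 8 h 46 min
Thu: 07:33–16:29 = 8 h 56 min
Fri: 09:52–19:53 = 10 h 1 min
Sat: 06:38–17:36 = 10 h 58 min
Total worked: 55 h 38 min = 55.63 h.
Threshold 37.5 h → overtime 18 h 8 min, regular 37 h 30 min.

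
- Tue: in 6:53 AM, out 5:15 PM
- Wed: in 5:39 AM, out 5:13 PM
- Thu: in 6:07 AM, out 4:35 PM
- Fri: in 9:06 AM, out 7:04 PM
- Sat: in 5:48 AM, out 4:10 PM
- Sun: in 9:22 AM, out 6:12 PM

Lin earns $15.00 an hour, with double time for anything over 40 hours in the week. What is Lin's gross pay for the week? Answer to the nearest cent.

Tue: 6:53 AM–5:15 PM = 10 h 22 min
Wed: 5:39 AM–5:13 PM = 11 h 34 min
Thu: 6:07 AM–4:35 PM = 10 h 28 min
Fri: 9:06 AM–7:04 PM = 9 h 58 min
Sat: 5:48 AM–4:10 PM = 10 h 22 min
Sun: 9:22 AM–6:12 PM = 8 h 50 min
Total worked: 61 h 34 min = 3694 min.
Regular 40 h 0 min = 2400 min at $15.00/h; overtime 21 h 34 min = 1294 min at $30.00/h.
Pay = (2400 × $15.00 + 1294 × $30.00) ÷ 60 = $1247.00.

$1247.00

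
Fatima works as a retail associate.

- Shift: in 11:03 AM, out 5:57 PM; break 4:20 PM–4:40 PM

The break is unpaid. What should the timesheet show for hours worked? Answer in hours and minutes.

6 h 34 min

Shift: 11:03 AM–5:57 PM = 6 h 54 min; less 20 min break → 6 h 34 min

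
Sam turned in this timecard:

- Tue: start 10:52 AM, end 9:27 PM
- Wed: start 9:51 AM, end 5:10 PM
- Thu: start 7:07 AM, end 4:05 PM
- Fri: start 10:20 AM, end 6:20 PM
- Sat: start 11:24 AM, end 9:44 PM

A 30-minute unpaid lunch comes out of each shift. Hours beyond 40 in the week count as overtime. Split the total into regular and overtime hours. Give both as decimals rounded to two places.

Tue: 10:52 AM–9:27 PM = 10 h 35 min; less 30 min break → 10 h 5 min
Wed: 9:51 AM–5:10 PM = 7 h 19 min; less 30 min break → 6 h 49 min
Thu: 7:07 AM–4:05 PM = 8 h 58 min; less 30 min break → 8 h 28 min
Fri: 10:20 AM–6:20 PM = 8 h 0 min; less 30 min break → 7 h 30 min
Sat: 11:24 AM–9:44 PM = 10 h 20 min; less 30 min break → 9 h 50 min
Total worked: 42 h 42 min = 42.70 h.
Threshold 40 h → overtime 2 h 42 min, regular 40 h 0 min.

Regular 40.00 hours, overtime 2.70 hours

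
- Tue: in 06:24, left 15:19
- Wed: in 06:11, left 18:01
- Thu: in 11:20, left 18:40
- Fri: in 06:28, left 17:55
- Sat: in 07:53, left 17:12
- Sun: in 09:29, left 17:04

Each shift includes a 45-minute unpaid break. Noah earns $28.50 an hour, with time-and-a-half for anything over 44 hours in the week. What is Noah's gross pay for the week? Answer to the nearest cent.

$1593.15

Tue: 06:24–15:19 = 8 h 55 min; less 45 min break → 8 h 10 min
Wed: 06:11–18:01 = 11 h 50 min; less 45 min break → 11 h 5 min
Thu: 11:20–18:40 = 7 h 20 min; less 45 min break → 6 h 35 min
Fri: 06:28–17:55 = 11 h 27 min; less 45 min break → 10 h 42 min
Sat: 07:53–17:12 = 9 h 19 min; less 45 min break → 8 h 34 min
Sun: 09:29–17:04 = 7 h 35 min; less 45 min break → 6 h 50 min
Total worked: 51 h 56 min = 3116 min.
Regular 44 h 0 min = 2640 min at $28.50/h; overtime 7 h 56 min = 476 min at $42.75/h.
Pay = (2640 × $28.50 + 476 × $42.75) ÷ 60 = $1593.15.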